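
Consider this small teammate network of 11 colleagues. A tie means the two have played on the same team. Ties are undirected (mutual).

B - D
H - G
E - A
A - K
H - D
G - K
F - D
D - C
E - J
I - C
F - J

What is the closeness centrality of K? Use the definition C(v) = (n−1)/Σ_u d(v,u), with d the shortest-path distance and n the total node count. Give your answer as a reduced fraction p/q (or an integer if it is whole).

10/29

Distances from K: A:1, B:4, C:4, D:3, E:2, F:4, G:1, H:2, I:5, J:3. Sum = 29.
n = 11, so closeness = 10/29.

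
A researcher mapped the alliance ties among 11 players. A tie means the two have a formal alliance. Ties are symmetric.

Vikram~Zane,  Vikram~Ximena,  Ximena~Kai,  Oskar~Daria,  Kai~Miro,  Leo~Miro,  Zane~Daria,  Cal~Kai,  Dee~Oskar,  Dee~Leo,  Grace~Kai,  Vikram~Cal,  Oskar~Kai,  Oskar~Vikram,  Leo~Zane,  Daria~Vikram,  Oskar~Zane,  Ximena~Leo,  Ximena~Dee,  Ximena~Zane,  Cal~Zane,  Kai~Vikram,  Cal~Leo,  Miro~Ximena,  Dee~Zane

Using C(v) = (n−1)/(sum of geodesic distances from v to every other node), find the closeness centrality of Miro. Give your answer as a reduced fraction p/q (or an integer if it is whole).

Distances from Miro: Cal:2, Daria:3, Dee:2, Grace:2, Kai:1, Leo:1, Oskar:2, Vikram:2, Ximena:1, Zane:2. Sum = 18.
n = 11, so closeness = 10/18 = 5/9.

5/9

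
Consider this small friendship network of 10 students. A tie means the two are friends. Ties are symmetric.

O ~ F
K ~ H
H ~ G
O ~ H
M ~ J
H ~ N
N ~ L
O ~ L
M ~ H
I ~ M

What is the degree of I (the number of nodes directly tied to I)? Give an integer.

I is directly tied to M. That is 1 neighbor, so the degree of I is 1.

1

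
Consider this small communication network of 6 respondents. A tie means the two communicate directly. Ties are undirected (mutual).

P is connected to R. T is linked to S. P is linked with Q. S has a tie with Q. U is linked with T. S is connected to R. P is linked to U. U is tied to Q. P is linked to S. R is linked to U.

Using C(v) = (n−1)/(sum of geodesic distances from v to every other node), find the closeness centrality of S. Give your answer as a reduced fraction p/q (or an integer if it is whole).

Distances from S: P:1, Q:1, R:1, T:1, U:2. Sum = 6.
n = 6, so closeness = 5/6.

5/6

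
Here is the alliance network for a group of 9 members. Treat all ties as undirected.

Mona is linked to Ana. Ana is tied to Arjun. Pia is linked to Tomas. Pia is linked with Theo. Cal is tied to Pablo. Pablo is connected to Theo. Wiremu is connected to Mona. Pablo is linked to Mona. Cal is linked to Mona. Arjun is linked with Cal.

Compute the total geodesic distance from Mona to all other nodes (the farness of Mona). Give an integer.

Distances from Mona: Ana:1, Arjun:2, Cal:1, Pablo:1, Pia:3, Theo:2, Tomas:4, Wiremu:1.
Sum = 1 + 2 + 1 + 1 + 3 + 2 + 4 + 1 = 15.

15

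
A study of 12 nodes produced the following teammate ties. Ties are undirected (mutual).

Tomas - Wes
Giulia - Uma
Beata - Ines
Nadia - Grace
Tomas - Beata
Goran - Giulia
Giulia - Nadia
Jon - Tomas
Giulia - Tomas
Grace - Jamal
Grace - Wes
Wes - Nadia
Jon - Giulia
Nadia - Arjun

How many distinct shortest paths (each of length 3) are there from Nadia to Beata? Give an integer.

2

The shortest distance is 3. The length-3 paths are: Nadia–Wes–Tomas–Beata; Nadia–Giulia–Tomas–Beata.
That gives 2 distinct shortest paths.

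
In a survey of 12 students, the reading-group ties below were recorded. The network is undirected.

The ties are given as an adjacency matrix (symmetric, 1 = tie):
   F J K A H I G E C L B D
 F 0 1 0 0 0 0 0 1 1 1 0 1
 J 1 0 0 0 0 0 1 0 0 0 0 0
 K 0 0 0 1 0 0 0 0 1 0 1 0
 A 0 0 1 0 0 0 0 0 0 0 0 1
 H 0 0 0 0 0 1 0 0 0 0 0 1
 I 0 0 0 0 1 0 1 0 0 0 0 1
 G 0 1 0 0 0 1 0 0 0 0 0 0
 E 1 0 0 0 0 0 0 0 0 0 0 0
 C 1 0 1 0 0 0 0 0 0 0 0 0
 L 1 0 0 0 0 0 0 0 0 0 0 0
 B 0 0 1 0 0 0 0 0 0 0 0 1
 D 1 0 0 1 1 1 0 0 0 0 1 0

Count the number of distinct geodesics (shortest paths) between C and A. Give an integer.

The shortest distance is 2, and the only length-2 path is C–K–A. So there is exactly 1 shortest path.

1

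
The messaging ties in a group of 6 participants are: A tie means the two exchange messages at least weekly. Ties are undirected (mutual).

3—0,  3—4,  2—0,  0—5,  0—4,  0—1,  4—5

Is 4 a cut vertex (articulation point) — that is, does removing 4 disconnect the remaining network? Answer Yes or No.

Even without 4, every remaining node can still reach every other (the residual graph is connected), so 4 is not a cut vertex.

No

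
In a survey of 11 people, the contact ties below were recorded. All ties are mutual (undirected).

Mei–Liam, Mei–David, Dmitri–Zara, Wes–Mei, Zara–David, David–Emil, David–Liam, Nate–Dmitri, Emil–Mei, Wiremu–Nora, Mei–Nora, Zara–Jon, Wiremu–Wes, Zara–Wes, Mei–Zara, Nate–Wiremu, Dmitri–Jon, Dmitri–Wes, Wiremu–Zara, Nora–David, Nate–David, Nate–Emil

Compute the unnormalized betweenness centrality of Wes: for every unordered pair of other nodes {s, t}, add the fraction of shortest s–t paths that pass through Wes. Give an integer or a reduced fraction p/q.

Pairs whose geodesics pass through Wes — Liam–Dmitri: 1/4; Liam–Wiremu: 1/6; Nora–Dmitri: 2/7; Dmitri–Mei: 1/2; Dmitri–Wiremu: 1/3; Mei–Wiremu: 1/3.
All other pairs contribute 0.
Summing the contributions gives betweenness(Wes) = 157/84.

157/84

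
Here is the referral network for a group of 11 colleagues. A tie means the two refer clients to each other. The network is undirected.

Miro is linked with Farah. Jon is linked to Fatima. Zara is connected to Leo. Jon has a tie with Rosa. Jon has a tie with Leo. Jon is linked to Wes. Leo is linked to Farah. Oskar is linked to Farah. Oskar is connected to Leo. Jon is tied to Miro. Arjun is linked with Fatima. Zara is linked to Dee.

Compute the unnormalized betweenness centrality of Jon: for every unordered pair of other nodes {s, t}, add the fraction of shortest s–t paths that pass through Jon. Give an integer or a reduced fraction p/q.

Pairs whose geodesics pass through Jon — Fatima–Wes: 1; Fatima–Oskar: 1; Fatima–Dee: 1; Fatima–Rosa: 1; Fatima–Miro: 1; Fatima–Zara: 1; Fatima–Leo: 1; Fatima–Farah: 2/2; Wes–Oskar: 1; Wes–Dee: 1; Wes–Rosa: 1; Wes–Miro: 1; Wes–Zara: 1; Wes–Arjun: 1 … (+18 more pairs).
All other pairs contribute 0.
Summing the contributions gives betweenness(Jon) = 61/2.

61/2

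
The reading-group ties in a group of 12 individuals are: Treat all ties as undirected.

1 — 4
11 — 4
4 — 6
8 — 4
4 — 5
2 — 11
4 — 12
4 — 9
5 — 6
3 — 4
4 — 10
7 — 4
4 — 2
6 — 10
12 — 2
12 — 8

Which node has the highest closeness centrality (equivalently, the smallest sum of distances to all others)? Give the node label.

Farness (sum of distances to all others) for each node — 1:21, 2:19, 3:21, 4:11, 5:20, 6:19, 7:21, 8:20, 9:21, 10:20, 11:20, 12:19.
The smallest farness is 11, for 4, so 4 has the highest closeness.

4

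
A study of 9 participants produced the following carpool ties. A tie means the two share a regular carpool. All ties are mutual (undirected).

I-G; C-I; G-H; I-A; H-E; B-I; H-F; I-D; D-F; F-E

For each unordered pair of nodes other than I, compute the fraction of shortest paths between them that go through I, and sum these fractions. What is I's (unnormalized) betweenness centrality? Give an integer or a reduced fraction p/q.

Pairs whose geodesics pass through I — G–A: 1; G–D: 1; G–B: 1; G–C: 1; A–F: 1; A–E: 2/2; A–D: 1; A–H: 1; A–B: 1; A–C: 1; F–B: 1; F–C: 1; E–B: 2/2; E–C: 2/2 … (+5 more pairs).
All other pairs contribute 0.
Summing the contributions gives betweenness(I) = 19.

19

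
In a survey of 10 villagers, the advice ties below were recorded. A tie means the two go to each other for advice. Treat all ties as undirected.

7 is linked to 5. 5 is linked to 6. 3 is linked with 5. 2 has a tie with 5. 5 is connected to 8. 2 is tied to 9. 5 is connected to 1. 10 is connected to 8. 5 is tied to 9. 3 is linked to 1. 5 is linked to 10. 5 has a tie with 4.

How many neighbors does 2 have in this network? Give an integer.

2 is directly tied to 5 and 9. That is 2 neighbors, so the degree of 2 is 2.

2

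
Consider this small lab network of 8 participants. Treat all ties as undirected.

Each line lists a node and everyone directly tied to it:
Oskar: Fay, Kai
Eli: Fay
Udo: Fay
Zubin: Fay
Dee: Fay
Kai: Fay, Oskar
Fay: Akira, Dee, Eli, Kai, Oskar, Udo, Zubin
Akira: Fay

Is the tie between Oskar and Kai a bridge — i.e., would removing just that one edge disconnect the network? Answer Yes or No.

Even without that edge, Oskar still reaches Kai via Oskar – Fay – Kai, so the network stays connected. Not a bridge.

No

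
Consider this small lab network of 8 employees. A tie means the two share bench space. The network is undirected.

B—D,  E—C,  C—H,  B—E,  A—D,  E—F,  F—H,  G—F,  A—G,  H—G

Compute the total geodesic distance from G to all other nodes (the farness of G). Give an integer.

12

Distances from G: A:1, B:3, C:2, D:2, E:2, F:1, H:1.
Sum = 1 + 3 + 2 + 2 + 2 + 1 + 1 = 12.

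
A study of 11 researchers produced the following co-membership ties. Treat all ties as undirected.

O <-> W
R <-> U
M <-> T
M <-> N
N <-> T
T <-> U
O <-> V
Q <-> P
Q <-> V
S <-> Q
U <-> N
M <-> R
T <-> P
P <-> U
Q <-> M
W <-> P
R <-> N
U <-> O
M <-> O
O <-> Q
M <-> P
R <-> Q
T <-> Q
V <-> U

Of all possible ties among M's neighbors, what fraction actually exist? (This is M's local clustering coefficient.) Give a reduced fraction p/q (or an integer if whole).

7/15

M's neighbors: N, O, P, Q, R, and T (k = 6).
Possible neighbor pairs: C(6,2) = 15. Edges among them: N–R, N–T, O–Q, P–Q, P–T, Q–R, Q–T → e = 7.
Clustering(M) = 7/15.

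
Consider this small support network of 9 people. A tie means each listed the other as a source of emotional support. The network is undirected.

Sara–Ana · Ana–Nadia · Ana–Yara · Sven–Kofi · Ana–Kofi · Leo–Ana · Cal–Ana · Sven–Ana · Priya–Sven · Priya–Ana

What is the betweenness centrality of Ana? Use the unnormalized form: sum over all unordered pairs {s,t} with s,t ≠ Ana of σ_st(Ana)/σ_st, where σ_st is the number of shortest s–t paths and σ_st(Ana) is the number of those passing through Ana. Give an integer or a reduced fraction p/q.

Pairs whose geodesics pass through Ana — Nadia–Kofi: 1; Nadia–Cal: 1; Nadia–Yara: 1; Nadia–Priya: 1; Nadia–Sara: 1; Nadia–Leo: 1; Nadia–Sven: 1; Kofi–Cal: 1; Kofi–Yara: 1; Kofi–Priya: 1/2; Kofi–Sara: 1; Kofi–Leo: 1; Cal–Yara: 1; Cal–Priya: 1 … (+12 more pairs).
All other pairs contribute 0.
Summing the contributions gives betweenness(Ana) = 51/2.

51/2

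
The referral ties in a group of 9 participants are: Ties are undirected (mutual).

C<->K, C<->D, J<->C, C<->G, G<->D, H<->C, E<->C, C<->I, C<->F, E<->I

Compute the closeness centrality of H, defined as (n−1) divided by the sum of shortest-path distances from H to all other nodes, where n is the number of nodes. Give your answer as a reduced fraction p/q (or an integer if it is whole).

Distances from H: C:1, D:2, E:2, F:2, G:2, I:2, J:2, K:2. Sum = 15.
n = 9, so closeness = 8/15.

8/15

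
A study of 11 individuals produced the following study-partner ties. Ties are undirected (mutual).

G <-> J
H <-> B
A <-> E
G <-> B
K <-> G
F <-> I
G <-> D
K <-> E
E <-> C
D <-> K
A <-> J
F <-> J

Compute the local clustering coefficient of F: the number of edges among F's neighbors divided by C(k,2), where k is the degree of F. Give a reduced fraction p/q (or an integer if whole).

0

F's neighbors: I and J (k = 2).
Possible neighbor pairs: C(2,2) = 1. Edges among them: none → e = 0.
Clustering(F) = 0/1.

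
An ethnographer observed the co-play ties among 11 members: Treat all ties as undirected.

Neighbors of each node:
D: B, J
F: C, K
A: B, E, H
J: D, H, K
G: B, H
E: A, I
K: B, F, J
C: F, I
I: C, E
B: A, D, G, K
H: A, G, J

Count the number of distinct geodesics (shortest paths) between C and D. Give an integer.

The shortest distance is 4. The length-4 paths are: C–F–K–J–D; C–F–K–B–D.
That gives 2 distinct shortest paths.

2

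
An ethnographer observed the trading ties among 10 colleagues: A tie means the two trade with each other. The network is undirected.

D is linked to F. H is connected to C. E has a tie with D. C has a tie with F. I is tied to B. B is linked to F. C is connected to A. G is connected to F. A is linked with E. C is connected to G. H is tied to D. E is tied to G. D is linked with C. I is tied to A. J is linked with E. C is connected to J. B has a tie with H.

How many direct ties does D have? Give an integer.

D is directly tied to C, E, F, and H. That is 4 neighbors, so the degree of D is 4.

4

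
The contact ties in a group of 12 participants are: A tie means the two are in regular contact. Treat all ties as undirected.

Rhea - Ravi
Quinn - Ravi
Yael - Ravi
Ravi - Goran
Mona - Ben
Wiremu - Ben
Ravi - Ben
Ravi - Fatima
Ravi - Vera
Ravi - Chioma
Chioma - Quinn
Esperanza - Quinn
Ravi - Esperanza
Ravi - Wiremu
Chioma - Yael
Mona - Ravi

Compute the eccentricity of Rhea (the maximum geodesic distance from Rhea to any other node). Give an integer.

2

Distances from Rhea: Ben:2, Chioma:2, Esperanza:2, Fatima:2, Goran:2, Mona:2, Quinn:2, Ravi:1, Vera:2, Wiremu:2, Yael:2.
The largest is 2 (to Fatima, Mona, Esperanza, Yael, Chioma, Goran, Quinn, Vera, Wiremu, and Ben), so the eccentricity of Rhea is 2.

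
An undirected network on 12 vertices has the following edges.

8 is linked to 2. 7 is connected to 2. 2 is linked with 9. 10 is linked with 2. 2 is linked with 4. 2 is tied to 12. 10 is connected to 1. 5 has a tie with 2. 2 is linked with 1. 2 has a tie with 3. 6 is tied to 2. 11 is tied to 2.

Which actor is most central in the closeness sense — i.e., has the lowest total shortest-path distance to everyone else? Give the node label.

Farness (sum of distances to all others) for each node — 1:20, 2:11, 3:21, 4:21, 5:21, 6:21, 7:21, 8:21, 9:21, 10:20, 11:21, 12:21.
The smallest farness is 11, for 2, so 2 has the highest closeness.

2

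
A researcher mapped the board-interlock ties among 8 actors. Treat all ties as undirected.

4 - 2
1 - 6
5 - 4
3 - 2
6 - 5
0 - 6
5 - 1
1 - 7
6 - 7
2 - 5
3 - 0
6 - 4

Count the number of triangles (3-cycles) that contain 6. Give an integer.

3

6's neighbors: 0, 1, 4, 5, and 7.
Neighbor pairs that are themselves tied: 6–1–5; 6–1–7; 6–4–5. Each forms one triangle with 6, for 3 in total.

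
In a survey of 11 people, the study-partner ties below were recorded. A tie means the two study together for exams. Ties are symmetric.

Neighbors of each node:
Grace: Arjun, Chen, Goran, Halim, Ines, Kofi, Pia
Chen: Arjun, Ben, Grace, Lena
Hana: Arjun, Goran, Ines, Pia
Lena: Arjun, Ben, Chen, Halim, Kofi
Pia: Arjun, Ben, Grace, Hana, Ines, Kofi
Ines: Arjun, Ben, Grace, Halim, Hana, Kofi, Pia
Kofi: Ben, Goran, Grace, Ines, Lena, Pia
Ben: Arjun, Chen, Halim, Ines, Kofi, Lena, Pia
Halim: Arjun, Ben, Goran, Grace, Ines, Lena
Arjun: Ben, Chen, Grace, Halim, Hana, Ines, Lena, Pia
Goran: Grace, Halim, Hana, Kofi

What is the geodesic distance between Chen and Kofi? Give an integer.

One shortest route is Chen – Lena – Kofi, which uses 2 edges, and Chen and Kofi are not directly tied, so nothing shorter exists. So d(Chen,Kofi) = 2.

2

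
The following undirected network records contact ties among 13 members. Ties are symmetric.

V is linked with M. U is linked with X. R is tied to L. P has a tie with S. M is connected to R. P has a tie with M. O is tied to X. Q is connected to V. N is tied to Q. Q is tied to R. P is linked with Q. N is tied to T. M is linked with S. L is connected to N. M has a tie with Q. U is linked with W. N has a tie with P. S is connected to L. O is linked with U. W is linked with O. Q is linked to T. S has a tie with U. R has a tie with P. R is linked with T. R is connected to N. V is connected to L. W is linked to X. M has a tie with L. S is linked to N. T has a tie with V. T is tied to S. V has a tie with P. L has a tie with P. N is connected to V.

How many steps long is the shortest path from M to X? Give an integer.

One shortest route is M – S – U – X, which uses 3 edges, and at distance 2 from M we only reach {N, T, U}, which does not include X. So d(M,X) = 3.

3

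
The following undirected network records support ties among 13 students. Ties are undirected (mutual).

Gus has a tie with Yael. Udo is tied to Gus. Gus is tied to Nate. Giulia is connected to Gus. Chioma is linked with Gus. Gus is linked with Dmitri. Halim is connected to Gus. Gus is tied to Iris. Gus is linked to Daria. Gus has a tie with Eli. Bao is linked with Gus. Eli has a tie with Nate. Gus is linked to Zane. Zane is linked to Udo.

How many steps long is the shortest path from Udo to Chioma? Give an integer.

One shortest route is Udo – Gus – Chioma, which uses 2 edges, and Udo and Chioma are not directly tied, so nothing shorter exists. So d(Udo,Chioma) = 2.

2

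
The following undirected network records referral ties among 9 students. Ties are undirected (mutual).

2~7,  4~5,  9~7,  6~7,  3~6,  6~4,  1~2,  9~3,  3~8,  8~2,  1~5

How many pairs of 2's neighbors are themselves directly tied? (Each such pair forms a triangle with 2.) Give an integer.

0

2's neighbors are 1, 7, and 8, but none of them are tied to each other, so no triangle contains 2.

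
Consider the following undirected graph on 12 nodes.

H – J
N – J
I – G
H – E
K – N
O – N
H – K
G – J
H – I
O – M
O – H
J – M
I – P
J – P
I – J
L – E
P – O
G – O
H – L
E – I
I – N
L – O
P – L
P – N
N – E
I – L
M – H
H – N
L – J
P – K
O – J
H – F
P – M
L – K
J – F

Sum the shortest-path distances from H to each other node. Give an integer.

Distances from H: E:1, F:1, G:2, I:1, J:1, K:1, L:1, M:1, N:1, O:1, P:2.
Sum = 1 + 1 + 2 + 1 + 1 + 1 + 1 + 1 + 1 + 1 + 2 = 13.

13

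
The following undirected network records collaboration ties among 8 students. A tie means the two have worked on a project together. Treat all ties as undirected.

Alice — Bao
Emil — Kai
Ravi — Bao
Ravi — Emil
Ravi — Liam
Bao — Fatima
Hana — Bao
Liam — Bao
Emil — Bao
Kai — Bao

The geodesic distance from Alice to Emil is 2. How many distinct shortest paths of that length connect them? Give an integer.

The shortest distance is 2, and the only length-2 path is Alice–Bao–Emil. So there is exactly 1 shortest path.

1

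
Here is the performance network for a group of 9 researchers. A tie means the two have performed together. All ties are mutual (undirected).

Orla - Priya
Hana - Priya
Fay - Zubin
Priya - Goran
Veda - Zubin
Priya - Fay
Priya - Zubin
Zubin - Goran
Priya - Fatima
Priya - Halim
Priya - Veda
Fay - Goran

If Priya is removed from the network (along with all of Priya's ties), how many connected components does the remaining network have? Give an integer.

5

Without Priya, the remaining ties split the others into: {Fay, Goran, Veda, Zubin}; {Halim}; {Hana}; {Fatima}; {Orla}.
That's 5 separate components.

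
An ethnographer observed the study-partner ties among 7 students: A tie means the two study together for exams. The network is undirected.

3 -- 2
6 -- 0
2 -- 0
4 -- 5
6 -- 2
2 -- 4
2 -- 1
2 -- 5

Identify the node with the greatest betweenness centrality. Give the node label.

2

Unnormalized betweenness of each node: 0:0, 1:0, 2:13, 3:0, 4:0, 5:0, 6:0.
2 has the largest value, 13, making it the main broker — the node through which the most shortest paths run.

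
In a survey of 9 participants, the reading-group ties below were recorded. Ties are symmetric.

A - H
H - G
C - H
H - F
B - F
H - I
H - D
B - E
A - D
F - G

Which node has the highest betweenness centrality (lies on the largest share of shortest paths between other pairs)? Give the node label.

H

Unnormalized betweenness of each node: A:0, B:7, C:0, D:0, E:0, F:12, G:0, H:21, I:0.
H has the largest value, 21, making it the main broker — the node through which the most shortest paths run.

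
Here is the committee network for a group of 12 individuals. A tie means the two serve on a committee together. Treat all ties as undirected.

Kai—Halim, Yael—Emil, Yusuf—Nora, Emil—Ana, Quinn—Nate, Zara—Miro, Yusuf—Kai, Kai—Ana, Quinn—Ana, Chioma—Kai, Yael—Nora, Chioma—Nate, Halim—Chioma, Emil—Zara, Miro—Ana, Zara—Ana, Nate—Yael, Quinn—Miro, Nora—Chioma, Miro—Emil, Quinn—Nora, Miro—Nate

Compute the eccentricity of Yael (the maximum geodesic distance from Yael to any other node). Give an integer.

Distances from Yael: Ana:2, Chioma:2, Emil:1, Halim:3, Kai:3, Miro:2, Nate:1, Nora:1, Quinn:2, Yusuf:2, Zara:2.
The largest is 3 (to Kai and Halim), so the eccentricity of Yael is 3.

3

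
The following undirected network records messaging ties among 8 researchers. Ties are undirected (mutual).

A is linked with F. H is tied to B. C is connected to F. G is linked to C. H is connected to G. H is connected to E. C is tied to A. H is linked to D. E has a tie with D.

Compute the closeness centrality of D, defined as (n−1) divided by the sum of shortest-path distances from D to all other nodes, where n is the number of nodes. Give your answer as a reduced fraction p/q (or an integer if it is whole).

7/17

Distances from D: A:4, B:2, C:3, E:1, F:4, G:2, H:1. Sum = 17.
n = 8, so closeness = 7/17.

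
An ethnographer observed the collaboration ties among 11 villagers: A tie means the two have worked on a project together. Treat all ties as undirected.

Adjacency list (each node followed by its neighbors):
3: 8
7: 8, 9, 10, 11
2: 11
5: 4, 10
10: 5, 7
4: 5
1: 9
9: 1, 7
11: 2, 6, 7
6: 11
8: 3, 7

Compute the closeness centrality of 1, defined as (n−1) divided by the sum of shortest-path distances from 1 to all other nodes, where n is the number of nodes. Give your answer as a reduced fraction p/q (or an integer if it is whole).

10/33

Distances from 1: 2:4, 3:4, 4:5, 5:4, 6:4, 7:2, 8:3, 9:1, 10:3, 11:3. Sum = 33.
n = 11, so closeness = 10/33.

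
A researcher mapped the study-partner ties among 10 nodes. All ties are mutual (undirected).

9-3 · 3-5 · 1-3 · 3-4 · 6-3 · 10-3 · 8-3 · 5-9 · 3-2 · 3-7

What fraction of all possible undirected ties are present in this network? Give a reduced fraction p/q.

2/9

There are 10 edges and 10 nodes, so the maximum possible is C(10,2) = 45.
Density = 10/45 = 2/9.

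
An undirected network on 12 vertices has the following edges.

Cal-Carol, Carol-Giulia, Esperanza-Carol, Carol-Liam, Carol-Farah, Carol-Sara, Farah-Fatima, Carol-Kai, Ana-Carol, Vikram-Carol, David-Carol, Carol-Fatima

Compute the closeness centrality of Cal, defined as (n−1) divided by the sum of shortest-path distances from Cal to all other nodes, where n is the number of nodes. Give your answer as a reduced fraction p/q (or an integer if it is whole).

Distances from Cal: Ana:2, Carol:1, David:2, Esperanza:2, Farah:2, Fatima:2, Giulia:2, Kai:2, Liam:2, Sara:2, Vikram:2. Sum = 21.
n = 12, so closeness = 11/21.

11/21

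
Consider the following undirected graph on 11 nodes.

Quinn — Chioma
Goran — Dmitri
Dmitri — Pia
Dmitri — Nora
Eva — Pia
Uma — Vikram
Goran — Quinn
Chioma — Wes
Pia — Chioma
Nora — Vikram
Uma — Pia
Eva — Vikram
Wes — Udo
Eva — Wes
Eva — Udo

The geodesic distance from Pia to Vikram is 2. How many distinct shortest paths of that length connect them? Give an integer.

The shortest distance is 2. The length-2 paths are: Pia–Eva–Vikram; Pia–Uma–Vikram.
That gives 2 distinct shortest paths.

2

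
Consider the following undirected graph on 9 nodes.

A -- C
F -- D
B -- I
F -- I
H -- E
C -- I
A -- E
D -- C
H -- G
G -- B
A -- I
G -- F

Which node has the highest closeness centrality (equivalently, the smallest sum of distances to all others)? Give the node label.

Farness (sum of distances to all others) for each node — A:14, B:16, C:15, D:17, E:17, F:14, G:15, H:17, I:13.
The smallest farness is 13, for I, so I has the highest closeness.

I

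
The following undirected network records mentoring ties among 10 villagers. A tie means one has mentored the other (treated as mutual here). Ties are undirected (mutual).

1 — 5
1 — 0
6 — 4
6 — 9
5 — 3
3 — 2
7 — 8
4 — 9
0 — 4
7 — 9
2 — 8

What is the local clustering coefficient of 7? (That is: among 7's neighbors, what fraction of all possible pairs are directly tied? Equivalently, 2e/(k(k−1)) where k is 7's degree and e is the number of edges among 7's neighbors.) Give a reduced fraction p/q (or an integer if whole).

7's neighbors: 8 and 9 (k = 2).
Possible neighbor pairs: C(2,2) = 1. Edges among them: none → e = 0.
Clustering(7) = 0/1.

0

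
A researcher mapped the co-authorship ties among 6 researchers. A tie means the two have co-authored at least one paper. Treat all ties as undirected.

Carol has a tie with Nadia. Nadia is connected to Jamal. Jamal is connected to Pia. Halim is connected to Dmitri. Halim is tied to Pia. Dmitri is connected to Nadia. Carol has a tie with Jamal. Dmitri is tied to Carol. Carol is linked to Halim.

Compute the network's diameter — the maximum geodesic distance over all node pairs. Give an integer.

Eccentricity of each node (its greatest distance to any other): Carol:2, Dmitri:2, Halim:2, Jamal:2, Nadia:2, Pia:2.
The maximum eccentricity is 2, realized for instance by the pair Halim–Nadia via Halim – Dmitri – Nadia. So the diameter is 2.

2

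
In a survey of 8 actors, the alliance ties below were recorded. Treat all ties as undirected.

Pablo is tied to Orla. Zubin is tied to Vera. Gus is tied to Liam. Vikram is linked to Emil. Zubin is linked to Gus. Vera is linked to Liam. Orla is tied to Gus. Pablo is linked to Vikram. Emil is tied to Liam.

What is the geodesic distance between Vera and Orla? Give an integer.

3

One shortest route is Vera – Zubin – Gus – Orla, which uses 3 edges, and at distance 2 from Vera we only reach {Emil, Gus}, which does not include Orla. So d(Vera,Orla) = 3.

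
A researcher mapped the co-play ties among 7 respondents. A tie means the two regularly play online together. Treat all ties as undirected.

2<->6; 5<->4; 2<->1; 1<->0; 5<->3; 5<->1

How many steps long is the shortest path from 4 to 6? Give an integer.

One shortest route is 4 – 5 – 1 – 2 – 6, which uses 4 edges, and at distance 3 from 4 we only reach {0, 2}, which does not include 6. So d(4,6) = 4.

4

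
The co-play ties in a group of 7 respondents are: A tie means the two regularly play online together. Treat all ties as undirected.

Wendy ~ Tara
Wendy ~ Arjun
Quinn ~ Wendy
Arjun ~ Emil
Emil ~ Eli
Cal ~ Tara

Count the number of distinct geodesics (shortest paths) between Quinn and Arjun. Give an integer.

1

The shortest distance is 2, and the only length-2 path is Quinn–Wendy–Arjun. So there is exactly 1 shortest path.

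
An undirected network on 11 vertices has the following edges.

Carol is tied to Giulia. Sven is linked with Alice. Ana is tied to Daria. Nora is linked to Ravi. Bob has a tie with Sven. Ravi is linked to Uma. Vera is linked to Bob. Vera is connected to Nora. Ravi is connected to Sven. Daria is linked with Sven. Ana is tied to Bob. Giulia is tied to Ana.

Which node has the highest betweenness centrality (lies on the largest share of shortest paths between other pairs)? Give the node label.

Unnormalized betweenness of each node: Alice:0, Ana:17, Bob:15, Carol:0, Daria:6, Giulia:9, Nora:2, Ravi:12, Sven:21, Uma:0, Vera:4.
Sven has the largest value, 21, making it the main broker — the node through which the most shortest paths run.

Sven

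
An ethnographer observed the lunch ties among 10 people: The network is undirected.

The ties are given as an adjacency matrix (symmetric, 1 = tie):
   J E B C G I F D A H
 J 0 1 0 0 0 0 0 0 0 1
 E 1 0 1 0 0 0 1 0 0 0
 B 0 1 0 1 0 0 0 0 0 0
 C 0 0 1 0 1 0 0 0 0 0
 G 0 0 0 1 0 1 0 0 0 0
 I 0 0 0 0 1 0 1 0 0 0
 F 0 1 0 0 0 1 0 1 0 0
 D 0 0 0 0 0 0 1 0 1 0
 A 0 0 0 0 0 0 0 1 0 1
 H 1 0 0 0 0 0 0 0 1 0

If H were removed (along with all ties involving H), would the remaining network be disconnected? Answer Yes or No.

No

Even without H, every remaining node can still reach every other (the residual graph is connected), so H is not a cut vertex.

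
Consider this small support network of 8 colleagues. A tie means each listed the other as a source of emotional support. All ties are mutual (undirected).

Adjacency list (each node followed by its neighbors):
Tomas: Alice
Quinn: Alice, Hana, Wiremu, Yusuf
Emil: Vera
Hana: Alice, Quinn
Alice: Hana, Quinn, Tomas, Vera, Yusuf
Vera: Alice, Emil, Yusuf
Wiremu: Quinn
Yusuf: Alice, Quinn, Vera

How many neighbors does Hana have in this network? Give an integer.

Hana is directly tied to Alice and Quinn. That is 2 neighbors, so the degree of Hana is 2.

2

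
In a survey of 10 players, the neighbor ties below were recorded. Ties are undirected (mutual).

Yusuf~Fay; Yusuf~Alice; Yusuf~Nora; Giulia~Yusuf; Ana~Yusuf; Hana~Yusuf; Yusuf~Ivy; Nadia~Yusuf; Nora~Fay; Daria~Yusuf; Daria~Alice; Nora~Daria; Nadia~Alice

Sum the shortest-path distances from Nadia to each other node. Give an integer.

16

Distances from Nadia: Alice:1, Ana:2, Daria:2, Fay:2, Giulia:2, Hana:2, Ivy:2, Nora:2, Yusuf:1.
Sum = 1 + 2 + 2 + 2 + 2 + 2 + 2 + 2 + 1 = 16.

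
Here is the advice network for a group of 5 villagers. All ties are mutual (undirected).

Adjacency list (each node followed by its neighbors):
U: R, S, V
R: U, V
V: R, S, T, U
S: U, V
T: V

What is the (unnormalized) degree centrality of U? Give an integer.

U is directly tied to R, S, and V. That is 3 neighbors, so the degree of U is 3.

3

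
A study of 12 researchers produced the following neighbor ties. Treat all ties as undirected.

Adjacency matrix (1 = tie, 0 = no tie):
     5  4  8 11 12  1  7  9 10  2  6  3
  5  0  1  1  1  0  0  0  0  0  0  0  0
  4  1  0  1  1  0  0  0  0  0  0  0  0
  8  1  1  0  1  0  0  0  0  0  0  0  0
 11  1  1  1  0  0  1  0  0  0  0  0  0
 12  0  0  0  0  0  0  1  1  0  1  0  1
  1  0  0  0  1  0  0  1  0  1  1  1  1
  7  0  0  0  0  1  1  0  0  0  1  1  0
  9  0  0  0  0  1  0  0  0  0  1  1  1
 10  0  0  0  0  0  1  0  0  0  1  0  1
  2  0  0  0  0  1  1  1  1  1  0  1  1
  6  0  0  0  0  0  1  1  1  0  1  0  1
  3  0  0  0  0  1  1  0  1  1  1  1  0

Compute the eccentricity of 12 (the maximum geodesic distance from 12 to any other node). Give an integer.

4

Distances from 12: 1:2, 2:1, 3:1, 4:4, 5:4, 6:2, 7:1, 8:4, 9:1, 10:2, 11:3.
The largest is 4 (to 5, 4, and 8), so the eccentricity of 12 is 4.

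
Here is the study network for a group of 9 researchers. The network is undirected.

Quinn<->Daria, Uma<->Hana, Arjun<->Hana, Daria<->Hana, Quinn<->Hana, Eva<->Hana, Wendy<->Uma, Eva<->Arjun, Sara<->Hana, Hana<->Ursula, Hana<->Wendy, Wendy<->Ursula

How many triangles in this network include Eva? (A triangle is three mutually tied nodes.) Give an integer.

Eva's neighbors: Arjun and Hana.
Neighbor pairs that are themselves tied: Eva–Arjun–Hana. Each forms one triangle with Eva, for 1 in total.

1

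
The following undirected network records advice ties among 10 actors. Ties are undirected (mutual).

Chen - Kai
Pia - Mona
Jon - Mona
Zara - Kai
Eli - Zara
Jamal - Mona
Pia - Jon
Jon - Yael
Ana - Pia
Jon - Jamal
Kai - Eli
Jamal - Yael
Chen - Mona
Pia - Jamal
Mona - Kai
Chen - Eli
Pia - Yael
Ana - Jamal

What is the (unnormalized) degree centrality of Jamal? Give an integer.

Jamal is directly tied to Ana, Jon, Mona, Pia, and Yael. That is 5 neighbors, so the degree of Jamal is 5.

5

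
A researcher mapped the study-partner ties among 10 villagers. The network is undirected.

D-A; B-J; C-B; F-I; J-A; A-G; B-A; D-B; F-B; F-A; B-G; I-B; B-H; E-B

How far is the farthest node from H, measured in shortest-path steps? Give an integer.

2

Distances from H: A:2, B:1, C:2, D:2, E:2, F:2, G:2, I:2, J:2.
The largest is 2 (to C, E, G, A, F, I, J, and D), so the eccentricity of H is 2.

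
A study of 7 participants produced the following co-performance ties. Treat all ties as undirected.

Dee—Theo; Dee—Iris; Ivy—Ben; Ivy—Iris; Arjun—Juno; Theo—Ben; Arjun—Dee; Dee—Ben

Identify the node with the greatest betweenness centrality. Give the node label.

Unnormalized betweenness of each node: Arjun:5, Ben:5/2, Dee:19/2, Iris:3/2, Ivy:1/2, Juno:0, Theo:0.
Dee has the largest value, 19/2, making it the main broker — the node through which the most shortest paths run.

Dee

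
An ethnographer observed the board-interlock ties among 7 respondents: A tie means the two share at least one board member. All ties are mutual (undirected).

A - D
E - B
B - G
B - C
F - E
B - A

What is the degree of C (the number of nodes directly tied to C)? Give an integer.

C is directly tied to B. That is 1 neighbor, so the degree of C is 1.

1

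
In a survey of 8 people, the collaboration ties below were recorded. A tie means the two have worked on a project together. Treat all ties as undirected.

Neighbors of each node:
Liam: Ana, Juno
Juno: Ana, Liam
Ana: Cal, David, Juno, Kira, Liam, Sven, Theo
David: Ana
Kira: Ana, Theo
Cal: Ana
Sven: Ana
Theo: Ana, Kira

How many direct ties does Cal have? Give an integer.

1

Cal is directly tied to Ana. That is 1 neighbor, so the degree of Cal is 1.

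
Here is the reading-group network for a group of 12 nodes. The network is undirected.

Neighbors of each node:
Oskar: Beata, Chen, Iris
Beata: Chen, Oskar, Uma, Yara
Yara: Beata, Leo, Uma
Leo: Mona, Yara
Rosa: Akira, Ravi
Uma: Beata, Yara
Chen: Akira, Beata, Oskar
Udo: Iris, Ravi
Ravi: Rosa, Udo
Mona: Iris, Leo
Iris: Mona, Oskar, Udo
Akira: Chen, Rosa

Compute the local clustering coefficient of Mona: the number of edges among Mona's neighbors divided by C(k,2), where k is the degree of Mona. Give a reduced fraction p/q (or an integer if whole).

Mona's neighbors: Iris and Leo (k = 2).
Possible neighbor pairs: C(2,2) = 1. Edges among them: none → e = 0.
Clustering(Mona) = 0/1.

0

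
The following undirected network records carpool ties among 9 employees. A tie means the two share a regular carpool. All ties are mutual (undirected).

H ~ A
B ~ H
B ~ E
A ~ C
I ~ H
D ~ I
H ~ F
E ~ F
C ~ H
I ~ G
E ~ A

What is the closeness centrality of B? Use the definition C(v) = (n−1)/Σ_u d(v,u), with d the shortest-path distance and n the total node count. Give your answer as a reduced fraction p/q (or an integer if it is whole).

1/2

Distances from B: A:2, C:2, D:3, E:1, F:2, G:3, H:1, I:2. Sum = 16.
n = 9, so closeness = 8/16 = 1/2.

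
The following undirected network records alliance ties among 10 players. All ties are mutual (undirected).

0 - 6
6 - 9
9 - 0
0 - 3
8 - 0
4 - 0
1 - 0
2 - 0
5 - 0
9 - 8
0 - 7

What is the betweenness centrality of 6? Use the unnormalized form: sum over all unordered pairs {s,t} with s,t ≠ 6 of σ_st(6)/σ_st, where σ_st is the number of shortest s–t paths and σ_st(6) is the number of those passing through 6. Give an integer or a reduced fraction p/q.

0

No shortest path between any pair of other nodes passes through 6.
Summing the contributions gives betweenness(6) = 0.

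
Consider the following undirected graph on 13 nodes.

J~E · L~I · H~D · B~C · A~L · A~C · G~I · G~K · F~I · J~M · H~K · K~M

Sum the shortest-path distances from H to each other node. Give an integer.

42

Distances from H: A:5, B:7, C:6, D:1, E:4, F:4, G:2, I:3, J:3, K:1, L:4, M:2.
Sum = 5 + 7 + 6 + 1 + 4 + 4 + 2 + 3 + 3 + 1 + 4 + 2 = 42.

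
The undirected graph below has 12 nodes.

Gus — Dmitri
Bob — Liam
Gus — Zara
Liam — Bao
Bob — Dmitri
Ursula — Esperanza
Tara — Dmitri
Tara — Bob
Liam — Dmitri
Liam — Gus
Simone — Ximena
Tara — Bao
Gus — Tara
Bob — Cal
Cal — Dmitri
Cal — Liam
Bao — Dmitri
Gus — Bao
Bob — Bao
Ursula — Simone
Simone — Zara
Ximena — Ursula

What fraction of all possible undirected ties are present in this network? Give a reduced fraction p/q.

1/3

There are 22 edges and 12 nodes, so the maximum possible is C(12,2) = 66.
Density = 22/66 = 1/3.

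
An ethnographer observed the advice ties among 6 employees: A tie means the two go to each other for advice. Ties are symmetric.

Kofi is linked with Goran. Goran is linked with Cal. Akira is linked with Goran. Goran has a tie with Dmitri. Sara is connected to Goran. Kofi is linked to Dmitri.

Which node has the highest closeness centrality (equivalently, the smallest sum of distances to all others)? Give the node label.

Goran

Farness (sum of distances to all others) for each node — Akira:9, Cal:9, Dmitri:8, Goran:5, Kofi:8, Sara:9.
The smallest farness is 5, for Goran, so Goran has the highest closeness.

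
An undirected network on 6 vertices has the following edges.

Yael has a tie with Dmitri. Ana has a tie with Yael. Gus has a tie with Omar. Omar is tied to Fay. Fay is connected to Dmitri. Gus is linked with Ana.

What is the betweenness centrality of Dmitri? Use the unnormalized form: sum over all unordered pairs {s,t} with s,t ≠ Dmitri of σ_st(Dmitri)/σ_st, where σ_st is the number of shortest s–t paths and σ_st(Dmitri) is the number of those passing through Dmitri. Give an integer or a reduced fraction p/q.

Pairs whose geodesics pass through Dmitri — Yael–Fay: 1; Yael–Omar: 1/2; Fay–Ana: 1/2.
All other pairs contribute 0.
Summing the contributions gives betweenness(Dmitri) = 2.

2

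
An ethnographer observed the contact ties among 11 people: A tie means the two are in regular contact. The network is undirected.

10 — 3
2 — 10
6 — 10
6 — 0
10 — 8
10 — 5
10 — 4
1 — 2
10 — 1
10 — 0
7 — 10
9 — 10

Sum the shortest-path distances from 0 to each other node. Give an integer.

Distances from 0: 1:2, 2:2, 3:2, 4:2, 5:2, 6:1, 7:2, 8:2, 9:2, 10:1.
Sum = 2 + 2 + 2 + 2 + 2 + 1 + 2 + 2 + 2 + 1 = 18.

18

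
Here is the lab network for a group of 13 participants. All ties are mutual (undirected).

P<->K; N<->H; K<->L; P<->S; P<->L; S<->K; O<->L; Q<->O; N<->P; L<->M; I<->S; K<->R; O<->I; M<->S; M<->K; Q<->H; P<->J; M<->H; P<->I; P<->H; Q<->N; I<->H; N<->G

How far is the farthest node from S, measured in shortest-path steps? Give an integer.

3

Distances from S: G:3, H:2, I:1, J:2, K:1, L:2, M:1, N:2, O:2, P:1, Q:3, R:2.
The largest is 3 (to Q and G), so the eccentricity of S is 3.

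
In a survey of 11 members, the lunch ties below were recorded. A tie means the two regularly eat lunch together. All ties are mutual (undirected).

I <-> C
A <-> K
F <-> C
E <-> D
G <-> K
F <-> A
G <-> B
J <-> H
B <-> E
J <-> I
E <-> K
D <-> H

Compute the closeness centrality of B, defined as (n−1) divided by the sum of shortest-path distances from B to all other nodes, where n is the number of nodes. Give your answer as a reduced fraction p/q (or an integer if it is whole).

Distances from B: A:3, C:5, D:2, E:1, F:4, G:1, H:3, I:5, J:4, K:2. Sum = 30.
n = 11, so closeness = 10/30 = 1/3.

1/3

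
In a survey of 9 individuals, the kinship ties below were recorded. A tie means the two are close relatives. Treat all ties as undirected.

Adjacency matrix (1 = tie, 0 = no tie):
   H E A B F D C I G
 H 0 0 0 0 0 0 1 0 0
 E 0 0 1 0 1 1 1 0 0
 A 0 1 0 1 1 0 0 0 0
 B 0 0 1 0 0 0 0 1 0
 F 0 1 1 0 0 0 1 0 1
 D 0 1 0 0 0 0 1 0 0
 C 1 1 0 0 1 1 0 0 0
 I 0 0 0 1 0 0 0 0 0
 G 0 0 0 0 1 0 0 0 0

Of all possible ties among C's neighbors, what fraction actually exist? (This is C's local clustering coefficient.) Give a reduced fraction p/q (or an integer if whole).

1/3

C's neighbors: D, E, F, and H (k = 4).
Possible neighbor pairs: C(4,2) = 6. Edges among them: D–E, E–F → e = 2.
Clustering(C) = 2/6 = 1/3.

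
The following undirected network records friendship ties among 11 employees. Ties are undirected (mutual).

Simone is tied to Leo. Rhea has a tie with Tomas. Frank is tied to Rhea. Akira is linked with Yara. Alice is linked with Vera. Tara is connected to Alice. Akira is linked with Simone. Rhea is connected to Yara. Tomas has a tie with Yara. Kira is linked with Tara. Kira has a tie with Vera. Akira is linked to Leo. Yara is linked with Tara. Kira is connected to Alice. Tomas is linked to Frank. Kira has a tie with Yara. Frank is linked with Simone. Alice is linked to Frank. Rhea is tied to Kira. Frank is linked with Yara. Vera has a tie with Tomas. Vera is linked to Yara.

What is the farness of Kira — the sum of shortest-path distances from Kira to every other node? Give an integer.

Distances from Kira: Akira:2, Alice:1, Frank:2, Leo:3, Rhea:1, Simone:3, Tara:1, Tomas:2, Vera:1, Yara:1.
Sum = 2 + 1 + 2 + 3 + 1 + 3 + 1 + 2 + 1 + 1 = 17.

17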